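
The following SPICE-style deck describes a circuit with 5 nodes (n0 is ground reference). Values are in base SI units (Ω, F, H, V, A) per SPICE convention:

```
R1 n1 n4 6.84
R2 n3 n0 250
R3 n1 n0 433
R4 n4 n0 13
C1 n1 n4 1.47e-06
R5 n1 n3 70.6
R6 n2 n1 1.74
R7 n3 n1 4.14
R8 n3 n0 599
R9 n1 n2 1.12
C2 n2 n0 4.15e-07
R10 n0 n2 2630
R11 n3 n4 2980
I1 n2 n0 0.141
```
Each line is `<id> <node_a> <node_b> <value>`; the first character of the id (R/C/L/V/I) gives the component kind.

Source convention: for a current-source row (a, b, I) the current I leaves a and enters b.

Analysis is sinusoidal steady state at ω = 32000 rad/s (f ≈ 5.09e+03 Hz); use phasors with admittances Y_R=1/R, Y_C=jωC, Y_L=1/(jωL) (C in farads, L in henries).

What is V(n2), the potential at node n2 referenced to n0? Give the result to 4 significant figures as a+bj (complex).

-2.229+0.7058j V

MNA unknowns: 4 node voltages V₁..V_4
R1: Y=0.1462+0.000j on G[1,4]
R2: Y=0.004000+0.000j on G[3,0]
R3: Y=0.002309+0.000j on G[1,0]
R4: Y=0.07692+0.000j on G[4,0]
C1: Y=0.000+0.04704j on G[1,4]
R5: Y=0.01416+0.000j on G[1,3]
R6: Y=0.5747+0.000j on G[2,1]
R7: Y=0.2415+0.000j on G[3,1]
R8: Y=0.001669+0.000j on G[3,0]
R9: Y=0.8929+0.000j on G[1,2]
C2: Y=0.000+0.01328j on G[2,0]
R10: Y=0.0003802+0.000j on G[0,2]
R11: Y=0.0003356+0.000j on G[3,4]
I1: z[2]−=0.141, z[0]+=0.141
solve → V1=-2.139+0.6858j, V2=-2.229+0.7058j, V3=-2.092+0.6705j, V4=-1.482+0.3112j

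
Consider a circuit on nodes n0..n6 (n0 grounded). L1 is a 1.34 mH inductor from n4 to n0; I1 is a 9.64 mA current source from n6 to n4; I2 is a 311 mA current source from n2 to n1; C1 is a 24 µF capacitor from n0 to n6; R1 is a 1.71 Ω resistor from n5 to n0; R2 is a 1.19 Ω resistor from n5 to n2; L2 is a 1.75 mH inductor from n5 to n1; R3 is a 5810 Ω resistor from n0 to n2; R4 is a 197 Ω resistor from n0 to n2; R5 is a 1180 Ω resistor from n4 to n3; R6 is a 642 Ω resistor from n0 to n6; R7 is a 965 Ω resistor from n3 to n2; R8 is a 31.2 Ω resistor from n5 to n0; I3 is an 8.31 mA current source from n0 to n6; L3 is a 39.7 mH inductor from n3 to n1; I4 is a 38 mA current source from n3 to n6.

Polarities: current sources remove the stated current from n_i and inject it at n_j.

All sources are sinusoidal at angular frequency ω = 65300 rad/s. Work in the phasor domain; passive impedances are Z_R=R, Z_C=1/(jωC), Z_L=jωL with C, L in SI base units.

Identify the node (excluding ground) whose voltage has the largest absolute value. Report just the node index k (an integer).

MNA unknowns: 6 node voltages V₁..V_6
L1: Y=0.000-0.01143j on G[4,0]
I1: z[6]−=0.00964, z[4]+=0.00964
I2: z[2]−=0.311, z[1]+=0.311
C1: Y=0.000+1.567j on G[0,6]
R1: Y=0.5848+0.000j on G[5,0]
R2: Y=0.8403+0.000j on G[5,2]
L2: Y=0.000-0.008751j on G[5,1]
R3: Y=0.0001721+0.000j on G[0,2]
R4: Y=0.005076+0.000j on G[0,2]
R5: Y=0.0008475+0.000j on G[4,3]
R6: Y=0.001558+0.000j on G[0,6]
R7: Y=0.001036+0.000j on G[3,2]
R8: Y=0.03205+0.000j on G[5,0]
I3: z[0]−=0.00831, z[6]+=0.00831
L3: Y=0.000-0.0003857j on G[3,1]
I4: z[3]−=0.038, z[6]+=0.038
solve → V1=-0.5809+33.93j, V2=-0.4229+0.0001895j, V3=-12.85-2.567j, V4=0.1813-0.1228j, V5=-0.04010+0.003357j, V6=2.326e-05-0.02340j

1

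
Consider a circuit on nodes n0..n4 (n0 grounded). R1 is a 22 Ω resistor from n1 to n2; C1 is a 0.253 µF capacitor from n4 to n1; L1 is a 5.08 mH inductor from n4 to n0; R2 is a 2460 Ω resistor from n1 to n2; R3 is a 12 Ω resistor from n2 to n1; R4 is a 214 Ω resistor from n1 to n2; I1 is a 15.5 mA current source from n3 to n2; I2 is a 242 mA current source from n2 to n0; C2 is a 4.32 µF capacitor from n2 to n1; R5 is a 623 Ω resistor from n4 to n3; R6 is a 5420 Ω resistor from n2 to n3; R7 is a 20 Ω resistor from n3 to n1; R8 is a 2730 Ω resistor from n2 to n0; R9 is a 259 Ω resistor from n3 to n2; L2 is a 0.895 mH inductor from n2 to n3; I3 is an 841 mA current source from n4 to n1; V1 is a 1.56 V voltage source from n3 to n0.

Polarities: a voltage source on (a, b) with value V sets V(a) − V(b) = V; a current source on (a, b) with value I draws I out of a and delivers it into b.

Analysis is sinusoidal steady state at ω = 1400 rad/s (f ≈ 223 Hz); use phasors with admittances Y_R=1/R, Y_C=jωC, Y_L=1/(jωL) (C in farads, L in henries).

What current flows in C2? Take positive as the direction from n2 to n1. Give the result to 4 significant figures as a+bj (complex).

-0.001779-0.02765j A

MNA unknowns: 4 node voltages V₁..V_4 plus 1 source current (V1)
R1: Y=0.04545+0.000j on G[1,2]
C1: Y=0.000+0.0003542j on G[4,1]
L1: Y=0.000-0.1406j on G[4,0]
R2: Y=0.0004065+0.000j on G[1,2]
R3: Y=0.08333+0.000j on G[2,1]
R4: Y=0.004673+0.000j on G[1,2]
I1: z[3]−=0.0155, z[2]+=0.0155
I2: z[2]−=0.242, z[0]+=0.242
C2: Y=0.000+0.006048j on G[2,1]
R5: Y=0.001605+0.000j on G[4,3]
R6: Y=0.0001845+0.000j on G[2,3]
R7: Y=0.05000+0.000j on G[3,1]
R8: Y=0.0003663+0.000j on G[2,0]
R9: Y=0.003861+0.000j on G[3,2]
L2: Y=0.000-0.7981j on G[2,3]
I3: z[4]−=0.841, z[1]+=0.841
V1: row V3−V0=1.56, i_V1 at 3,0
solve → V1=6.149+0.1903j, V2=1.577+0.4844j, V3=1.560+0.000j, V4=-0.08394-5.978j
aux → i_V1=0.5980-0.01198j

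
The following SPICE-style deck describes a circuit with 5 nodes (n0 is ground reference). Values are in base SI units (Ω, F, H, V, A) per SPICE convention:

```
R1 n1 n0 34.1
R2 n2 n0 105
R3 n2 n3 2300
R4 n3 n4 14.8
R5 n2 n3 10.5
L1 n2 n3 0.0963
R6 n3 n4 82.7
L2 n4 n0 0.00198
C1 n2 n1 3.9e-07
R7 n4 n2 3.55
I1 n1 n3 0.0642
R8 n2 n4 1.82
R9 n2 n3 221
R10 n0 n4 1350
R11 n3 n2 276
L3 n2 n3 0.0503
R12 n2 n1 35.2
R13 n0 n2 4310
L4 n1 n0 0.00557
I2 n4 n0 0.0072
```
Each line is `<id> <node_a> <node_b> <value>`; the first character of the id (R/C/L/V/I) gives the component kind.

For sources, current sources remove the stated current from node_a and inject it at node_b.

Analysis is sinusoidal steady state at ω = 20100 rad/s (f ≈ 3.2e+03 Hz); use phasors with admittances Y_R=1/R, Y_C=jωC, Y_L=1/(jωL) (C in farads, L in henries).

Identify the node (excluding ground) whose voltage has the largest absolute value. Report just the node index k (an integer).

3

MNA unknowns: 4 node voltages V₁..V_4
R1: Y=0.02933+0.000j on G[1,0]
R2: Y=0.009524+0.000j on G[2,0]
R3: Y=0.0004348+0.000j on G[2,3]
R4: Y=0.06757+0.000j on G[3,4]
R5: Y=0.09524+0.000j on G[2,3]
L1: Y=0.000-0.0005166j on G[2,3]
R6: Y=0.01209+0.000j on G[3,4]
L2: Y=0.000-0.02513j on G[4,0]
C1: Y=0.000+0.007839j on G[2,1]
R7: Y=0.2817+0.000j on G[4,2]
I1: z[1]−=0.0642, z[3]+=0.0642
R8: Y=0.5495+0.000j on G[2,4]
R9: Y=0.004525+0.000j on G[2,3]
R10: Y=0.0007407+0.000j on G[0,4]
R11: Y=0.003623+0.000j on G[3,2]
L3: Y=0.000-0.0009891j on G[2,3]
R12: Y=0.02841+0.000j on G[2,1]
R13: Y=0.0002320+0.000j on G[0,2]
L4: Y=0.000-0.008932j on G[1,0]
I2: z[4]−=0.0072, z[0]+=0.0072
solve → V1=-0.8284+0.2235j, V2=0.6682+0.3017j, V3=1.024+0.3132j, V4=0.6820+0.3213j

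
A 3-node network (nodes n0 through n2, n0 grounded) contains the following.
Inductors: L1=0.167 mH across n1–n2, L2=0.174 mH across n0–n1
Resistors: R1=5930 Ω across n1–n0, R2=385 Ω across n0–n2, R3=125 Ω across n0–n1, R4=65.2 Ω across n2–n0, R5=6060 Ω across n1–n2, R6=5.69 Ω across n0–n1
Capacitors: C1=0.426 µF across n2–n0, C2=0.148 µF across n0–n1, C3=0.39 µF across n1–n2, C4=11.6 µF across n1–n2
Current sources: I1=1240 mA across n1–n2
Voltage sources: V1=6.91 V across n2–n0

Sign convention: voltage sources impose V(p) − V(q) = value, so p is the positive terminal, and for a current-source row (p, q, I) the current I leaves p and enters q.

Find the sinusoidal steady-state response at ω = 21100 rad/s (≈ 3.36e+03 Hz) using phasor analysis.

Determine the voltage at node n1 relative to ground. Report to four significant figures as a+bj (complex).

Apply KCL at each of the 2 non-ground nodes and solve the resulting linear system.
Node n1: branches {L1, R1, R3, I1, L2, C2, C3, C4, R5, R6} → V_1 = -1.325-3.316j
Node n2: branches {L1, C1, R2, I1, C3, C4, R4, R5, V1} → V_2 = 6.910+0.000j
Source currents: i(V1)=1.013+0.1910j

-1.325-3.316j V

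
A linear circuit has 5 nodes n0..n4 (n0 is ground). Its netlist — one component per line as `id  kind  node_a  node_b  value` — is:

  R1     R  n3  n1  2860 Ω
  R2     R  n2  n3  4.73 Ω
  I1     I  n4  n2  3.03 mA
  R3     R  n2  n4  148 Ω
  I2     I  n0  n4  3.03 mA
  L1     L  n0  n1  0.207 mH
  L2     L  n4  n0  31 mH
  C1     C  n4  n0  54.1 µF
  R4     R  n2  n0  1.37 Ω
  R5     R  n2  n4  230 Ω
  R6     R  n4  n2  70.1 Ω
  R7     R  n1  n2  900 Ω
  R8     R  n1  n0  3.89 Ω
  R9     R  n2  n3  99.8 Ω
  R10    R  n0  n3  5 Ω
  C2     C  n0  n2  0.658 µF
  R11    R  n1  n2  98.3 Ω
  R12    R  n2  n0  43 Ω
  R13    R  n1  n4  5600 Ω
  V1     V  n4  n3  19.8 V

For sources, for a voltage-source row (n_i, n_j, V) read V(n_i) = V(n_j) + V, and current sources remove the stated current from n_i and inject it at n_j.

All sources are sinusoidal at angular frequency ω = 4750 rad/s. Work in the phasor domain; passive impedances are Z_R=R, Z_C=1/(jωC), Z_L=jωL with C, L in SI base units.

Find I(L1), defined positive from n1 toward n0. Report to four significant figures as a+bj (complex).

-0.01847-0.02322j A

Element admittances at ω=4750 rad/s:
  Y(R1) = 0.0003497+0.000j S between n3,n1
  Y(R2) = 0.2114+0.000j S between n2,n3
  I1: injects 0.00303 A into n2 (from n4)
  Y(R3) = 0.006757+0.000j S between n2,n4
  I2: injects 0.00303 A into n4 (from n0)
  Y(L1) = 0.000-1.017j S between n0,n1
  Y(L2) = 0.000-0.006791j S between n4,n0
  Y(C1) = 0.000+0.2570j S between n4,n0
  Y(R4) = 0.7299+0.000j S between n2,n0
  Y(R5) = 0.004348+0.000j S between n2,n4
  Y(R6) = 0.01427+0.000j S between n4,n2
  Y(R7) = 0.001111+0.000j S between n1,n2
  Y(R8) = 0.2571+0.000j S between n1,n0
  Y(R9) = 0.01002+0.000j S between n2,n3
  Y(R10) = 0.2000+0.000j S between n0,n3
  Y(C2) = 0.000+0.003125j S between n0,n2
  Y(R11) = 0.01017+0.000j S between n1,n2
  Y(R12) = 0.02326+0.000j S between n2,n0
  Y(R13) = 0.0001786+0.000j S between n1,n4
  V1: constraint V(n4)−V(n3) = 19.8
Assemble and solve the 5×5 MNA system:
  V(n1)=0.02283-0.01817j  V(n2)=-1.101-2.089j  V(n3)=-6.533-8.573j  V(n4)=13.27-8.573j
  i(V1)=-2.512-3.153j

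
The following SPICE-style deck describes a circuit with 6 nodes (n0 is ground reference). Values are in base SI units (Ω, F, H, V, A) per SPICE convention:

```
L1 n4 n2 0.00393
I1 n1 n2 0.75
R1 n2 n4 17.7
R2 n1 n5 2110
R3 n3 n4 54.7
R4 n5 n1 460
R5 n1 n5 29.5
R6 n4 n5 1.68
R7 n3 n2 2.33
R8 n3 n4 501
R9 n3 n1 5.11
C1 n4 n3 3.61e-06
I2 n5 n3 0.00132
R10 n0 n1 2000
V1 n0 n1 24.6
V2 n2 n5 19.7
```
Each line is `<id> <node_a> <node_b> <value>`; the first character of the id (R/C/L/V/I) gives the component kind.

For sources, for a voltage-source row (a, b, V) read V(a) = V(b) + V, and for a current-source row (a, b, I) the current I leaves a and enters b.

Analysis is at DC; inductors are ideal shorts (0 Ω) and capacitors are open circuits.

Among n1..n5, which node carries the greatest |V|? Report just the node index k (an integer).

Element admittances at DC:
  L1: short n4↔n2 (DC inductor)
  I1: injects 0.75 A into n2 (from n1)
  Y(R1) = 0.05650 S between n2,n4
  Y(R2) = 0.0004739 S between n1,n5
  Y(R3) = 0.01828 S between n3,n4
  Y(R4) = 0.002174 S between n5,n1
  Y(R5) = 0.03390 S between n1,n5
  Y(R6) = 0.5952 S between n4,n5
  Y(R7) = 0.4292 S between n3,n2
  Y(R8) = 0.001996 S between n3,n4
  Y(R9) = 0.1957 S between n3,n1
  Y(C1) = 0.000 S between n4,n3
  I2: injects 0.00132 A into n3 (from n5)
  Y(R10) = 0.0005000 S between n0,n1
  V1: constraint V(n0)−V(n1) = 24.6
  V2: constraint V(n2)−V(n5) = 19.7
Assemble and solve the 8×8 MNA system:
  V(n1)=-24.60  V(n2)=-16.10  V(n3)=-18.68  V(n4)=-16.10  V(n5)=-35.80
  i(L1)=-11.78  i(V1)=-0.01230  i(V2)=-12.13

5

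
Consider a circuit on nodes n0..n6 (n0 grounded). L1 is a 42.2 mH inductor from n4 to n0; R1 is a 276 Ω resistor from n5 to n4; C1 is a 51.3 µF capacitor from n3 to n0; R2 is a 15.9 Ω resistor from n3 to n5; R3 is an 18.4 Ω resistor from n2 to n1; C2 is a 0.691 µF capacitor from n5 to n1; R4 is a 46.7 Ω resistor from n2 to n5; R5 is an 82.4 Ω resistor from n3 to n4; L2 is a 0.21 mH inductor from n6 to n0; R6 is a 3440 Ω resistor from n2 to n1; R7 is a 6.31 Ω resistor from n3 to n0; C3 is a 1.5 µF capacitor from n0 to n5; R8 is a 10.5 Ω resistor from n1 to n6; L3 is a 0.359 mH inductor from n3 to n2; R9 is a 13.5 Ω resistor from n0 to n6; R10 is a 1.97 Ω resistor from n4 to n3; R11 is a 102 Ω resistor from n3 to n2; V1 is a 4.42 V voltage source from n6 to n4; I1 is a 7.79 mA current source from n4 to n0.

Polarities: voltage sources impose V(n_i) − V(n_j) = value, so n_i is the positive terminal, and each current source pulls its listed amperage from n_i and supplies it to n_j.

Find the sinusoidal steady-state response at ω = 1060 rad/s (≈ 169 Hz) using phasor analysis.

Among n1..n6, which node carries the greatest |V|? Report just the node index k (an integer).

4

Apply KCL at each of the 6 non-ground nodes and solve the resulting linear system.
Node n1: branches {R3, C2, R6, R8} → V_1 = -1.171+0.2018j
Node n2: branches {R3, R4, R6, L3, R11} → V_2 = -3.201+0.3808j
Node n3: branches {C1, R2, R5, R7, L3, R10, R11} → V_3 = -3.205+0.3389j
Node n4: branches {L1, R1, R5, R10, V1, I1} → V_4 = -4.424+0.1151j
Node n5: branches {R1, R2, C2, R4, C3} → V_5 = -3.245+0.4159j
Node n6: branches {L2, R8, R9, V1} → V_6 = -0.004070+0.1151j
Source currents: i(V1)=-0.6277-0.01855j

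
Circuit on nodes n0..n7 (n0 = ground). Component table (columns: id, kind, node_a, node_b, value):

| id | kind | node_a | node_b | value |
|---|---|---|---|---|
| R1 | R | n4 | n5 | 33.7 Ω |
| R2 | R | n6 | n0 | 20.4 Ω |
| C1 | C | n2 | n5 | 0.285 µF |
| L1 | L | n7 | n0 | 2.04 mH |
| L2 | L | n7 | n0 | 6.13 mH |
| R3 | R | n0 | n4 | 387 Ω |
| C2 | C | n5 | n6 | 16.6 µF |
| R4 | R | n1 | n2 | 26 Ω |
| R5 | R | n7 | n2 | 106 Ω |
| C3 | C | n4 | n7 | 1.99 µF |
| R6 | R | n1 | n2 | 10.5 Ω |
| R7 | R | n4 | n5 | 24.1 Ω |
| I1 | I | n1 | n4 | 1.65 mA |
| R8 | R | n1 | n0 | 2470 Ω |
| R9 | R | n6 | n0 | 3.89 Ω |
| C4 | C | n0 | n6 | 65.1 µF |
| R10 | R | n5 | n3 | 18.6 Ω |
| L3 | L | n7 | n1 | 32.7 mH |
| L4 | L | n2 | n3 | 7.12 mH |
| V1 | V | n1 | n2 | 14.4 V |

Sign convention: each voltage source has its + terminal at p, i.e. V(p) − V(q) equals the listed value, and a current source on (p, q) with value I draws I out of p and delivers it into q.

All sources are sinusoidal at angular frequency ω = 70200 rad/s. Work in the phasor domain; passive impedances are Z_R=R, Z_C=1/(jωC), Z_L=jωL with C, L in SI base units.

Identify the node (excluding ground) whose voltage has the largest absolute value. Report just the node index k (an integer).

1

Element admittances at ω=70200 rad/s:
  Y(R1) = 0.02967+0.000j S between n4,n5
  Y(R2) = 0.04902+0.000j S between n6,n0
  Y(C1) = 0.000+0.02001j S between n2,n5
  Y(L1) = 0.000-0.006983j S between n7,n0
  Y(L2) = 0.000-0.002324j S between n7,n0
  Y(R3) = 0.002584+0.000j S between n0,n4
  Y(C2) = 0.000+1.165j S between n5,n6
  Y(R4) = 0.03846+0.000j S between n1,n2
  Y(R5) = 0.009434+0.000j S between n7,n2
  Y(C3) = 0.000+0.1397j S between n4,n7
  Y(R6) = 0.09524+0.000j S between n1,n2
  Y(R7) = 0.04149+0.000j S between n4,n5
  I1: injects 0.00165 A into n4 (from n1)
  Y(R8) = 0.0004049+0.000j S between n1,n0
  Y(R9) = 0.2571+0.000j S between n6,n0
  Y(C4) = 0.000+4.570j S between n0,n6
  Y(R10) = 0.05376+0.000j S between n5,n3
  Y(L3) = 0.000-0.0004356j S between n7,n1
  Y(L4) = 0.000-0.002001j S between n2,n3
  V1: constraint V(n1)−V(n2) = 14.4
Assemble and solve the 8×8 MNA system:
  V(n1)=14.48+0.4658j  V(n2)=0.08244+0.4658j  V(n3)=0.01719+0.003771j  V(n4)=0.03527-0.01405j  V(n5)=-6.412e-07+0.006199j  V(n6)=-6.716e-05+0.001256j  V(n7)=0.02469-0.02086j
  i(V1)=-1.933+0.006110j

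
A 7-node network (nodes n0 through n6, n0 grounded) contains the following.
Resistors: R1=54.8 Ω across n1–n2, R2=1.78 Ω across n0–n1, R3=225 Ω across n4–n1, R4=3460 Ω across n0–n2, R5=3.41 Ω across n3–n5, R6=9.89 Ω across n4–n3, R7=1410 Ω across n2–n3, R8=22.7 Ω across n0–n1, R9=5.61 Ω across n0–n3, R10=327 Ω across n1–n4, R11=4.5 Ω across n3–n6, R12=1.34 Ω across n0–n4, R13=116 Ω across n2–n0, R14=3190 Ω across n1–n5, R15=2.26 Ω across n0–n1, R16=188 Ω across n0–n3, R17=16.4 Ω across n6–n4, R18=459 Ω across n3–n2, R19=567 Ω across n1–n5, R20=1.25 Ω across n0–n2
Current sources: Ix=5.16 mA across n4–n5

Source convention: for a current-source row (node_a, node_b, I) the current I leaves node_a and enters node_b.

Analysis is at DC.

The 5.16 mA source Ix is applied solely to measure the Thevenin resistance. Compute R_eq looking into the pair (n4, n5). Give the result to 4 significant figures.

MNA unknowns: 6 node voltages V₁..V_6
R1: Y=0.01825 on G[1,2]
R2: Y=0.5618 on G[0,1]
R3: Y=0.004444 on G[4,1]
R4: Y=0.0002890 on G[0,2]
R5: Y=0.2933 on G[3,5]
R6: Y=0.1011 on G[4,3]
R7: Y=0.0007092 on G[2,3]
R8: Y=0.04405 on G[0,1]
R9: Y=0.1783 on G[0,3]
R10: Y=0.003058 on G[1,4]
R11: Y=0.2222 on G[3,6]
R12: Y=0.7463 on G[0,4]
R13: Y=0.008621 on G[2,0]
R14: Y=0.0003135 on G[1,5]
R15: Y=0.4425 on G[0,1]
R16: Y=0.005319 on G[0,3]
R17: Y=0.06098 on G[6,4]
R18: Y=0.002179 on G[3,2]
R19: Y=0.001764 on G[1,5]
R20: Y=0.8000 on G[0,2]
Ix: z[4]−=0.00516, z[5]+=0.00516
solve → V1=3.657e-05, V2=4.831e-05, V3=0.01365, V4=-0.003463, V5=0.03103, V6=0.009969

R_eq = 6.685 Ω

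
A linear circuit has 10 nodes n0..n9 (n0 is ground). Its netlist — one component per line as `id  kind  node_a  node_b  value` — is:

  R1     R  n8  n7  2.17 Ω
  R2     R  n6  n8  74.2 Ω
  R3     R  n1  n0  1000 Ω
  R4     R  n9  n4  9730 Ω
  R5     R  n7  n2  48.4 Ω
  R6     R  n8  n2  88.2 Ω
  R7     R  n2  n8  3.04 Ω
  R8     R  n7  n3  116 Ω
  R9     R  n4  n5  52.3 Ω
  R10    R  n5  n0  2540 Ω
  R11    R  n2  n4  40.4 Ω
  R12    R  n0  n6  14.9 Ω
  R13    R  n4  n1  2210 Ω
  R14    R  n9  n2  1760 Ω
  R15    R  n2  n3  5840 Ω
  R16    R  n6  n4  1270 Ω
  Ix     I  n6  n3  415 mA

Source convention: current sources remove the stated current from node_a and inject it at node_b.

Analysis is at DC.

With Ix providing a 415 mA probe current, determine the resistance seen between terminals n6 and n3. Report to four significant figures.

R_eq = 183.0 Ω

Apply KCL at each of the 9 non-ground nodes and solve the resulting linear system.
Node n1: branches {R3, R13} → V_1 = 8.111
Node n2: branches {R5, R6, R7, R11, R14, R15} → V_2 = 27.60
Node n3: branches {R8, R15, Ix} → V_3 = 75.67
Node n4: branches {R4, R9, R11, R13, R16} → V_4 = 26.04
Node n5: branches {R9, R10} → V_5 = 25.51
Node n6: branches {R2, R12, R16, Ix} → V_6 = -0.2705
Node n7: branches {R1, R5, R8} → V_7 = 28.48
Node n8: branches {R1, R2, R6, R7} → V_8 = 27.64
Node n9: branches {R4, R14} → V_9 = 27.36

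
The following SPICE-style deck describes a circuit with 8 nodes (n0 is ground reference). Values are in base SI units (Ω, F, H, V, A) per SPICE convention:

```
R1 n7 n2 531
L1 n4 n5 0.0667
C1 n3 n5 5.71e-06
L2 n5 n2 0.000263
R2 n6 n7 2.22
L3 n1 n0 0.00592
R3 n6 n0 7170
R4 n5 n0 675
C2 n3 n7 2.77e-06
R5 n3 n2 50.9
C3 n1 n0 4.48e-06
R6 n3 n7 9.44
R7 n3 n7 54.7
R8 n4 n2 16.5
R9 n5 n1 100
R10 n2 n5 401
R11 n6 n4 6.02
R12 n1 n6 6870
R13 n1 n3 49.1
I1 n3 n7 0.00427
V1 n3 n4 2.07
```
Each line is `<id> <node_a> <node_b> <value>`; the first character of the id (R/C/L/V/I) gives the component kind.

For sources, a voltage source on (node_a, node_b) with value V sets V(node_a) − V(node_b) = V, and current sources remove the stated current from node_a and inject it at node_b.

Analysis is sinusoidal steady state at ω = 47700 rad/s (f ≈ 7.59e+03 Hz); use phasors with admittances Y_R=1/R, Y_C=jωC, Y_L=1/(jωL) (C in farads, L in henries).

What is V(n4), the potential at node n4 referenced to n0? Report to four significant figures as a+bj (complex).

MNA unknowns: 7 node voltages V₁..V_7 plus 1 source current (V1)
R1: Y=0.001883+0.000j on G[7,2]
L1: Y=0.000-0.0003143j on G[4,5]
C1: Y=0.000+0.2724j on G[3,5]
L2: Y=0.000-0.07971j on G[5,2]
R2: Y=0.4505+0.000j on G[6,7]
L3: Y=0.000-0.003541j on G[1,0]
R3: Y=0.0001395+0.000j on G[6,0]
R4: Y=0.001481+0.000j on G[5,0]
C2: Y=0.000+0.1321j on G[3,7]
R5: Y=0.01965+0.000j on G[3,2]
C3: Y=0.000+0.2137j on G[1,0]
R6: Y=0.1059+0.000j on G[3,7]
R7: Y=0.01828+0.000j on G[3,7]
R8: Y=0.06061+0.000j on G[4,2]
R9: Y=0.01000+0.000j on G[5,1]
R10: Y=0.002494+0.000j on G[2,5]
R11: Y=0.1661+0.000j on G[6,4]
R12: Y=0.0001456+0.000j on G[1,6]
R13: Y=0.02037+0.000j on G[1,3]
I1: z[3]−=0.00427, z[7]+=0.00427
V1: row V3−V4=2.07, i_V1 at 3,4
solve → V1=-0.001496+0.0002060j, V2=-0.6157-0.8070j, V3=-0.06534-0.1120j, V4=-2.135-0.1120j, V5=0.1416+0.1945j, V6=-1.193+0.1887j, V7=-0.8466+0.2998j
aux → i_V1=-0.2487-0.007109j

-2.135-0.1120j V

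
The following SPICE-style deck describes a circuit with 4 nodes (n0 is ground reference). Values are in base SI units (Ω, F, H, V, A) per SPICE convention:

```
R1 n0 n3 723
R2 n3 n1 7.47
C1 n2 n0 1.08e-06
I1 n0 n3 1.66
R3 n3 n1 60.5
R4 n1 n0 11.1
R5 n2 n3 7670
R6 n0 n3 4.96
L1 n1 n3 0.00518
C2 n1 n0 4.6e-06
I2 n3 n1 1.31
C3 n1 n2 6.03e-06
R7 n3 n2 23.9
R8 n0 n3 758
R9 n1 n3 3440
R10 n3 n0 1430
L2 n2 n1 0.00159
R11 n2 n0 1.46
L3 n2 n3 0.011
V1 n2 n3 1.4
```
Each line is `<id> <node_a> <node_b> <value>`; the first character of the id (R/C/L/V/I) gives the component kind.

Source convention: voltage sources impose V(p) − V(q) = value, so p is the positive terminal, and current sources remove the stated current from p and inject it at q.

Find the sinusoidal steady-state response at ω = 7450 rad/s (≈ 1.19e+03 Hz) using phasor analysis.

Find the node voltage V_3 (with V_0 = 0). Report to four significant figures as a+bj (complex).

0.2398-0.2522j V

MNA unknowns: 3 node voltages V₁..V_3 plus 1 source current (V1)
R1: Y=0.001383+0.000j on G[0,3]
R2: Y=0.1339+0.000j on G[3,1]
C1: Y=0.000+0.008046j on G[2,0]
I1: z[0]−=1.66, z[3]+=1.66
R3: Y=0.01653+0.000j on G[3,1]
R4: Y=0.09009+0.000j on G[1,0]
R5: Y=0.0001304+0.000j on G[2,3]
R6: Y=0.2016+0.000j on G[0,3]
L1: Y=0.000-0.02591j on G[1,3]
C2: Y=0.000+0.03427j on G[1,0]
I2: z[3]−=1.31, z[1]+=1.31
C3: Y=0.000+0.04492j on G[1,2]
R7: Y=0.04184+0.000j on G[3,2]
R8: Y=0.001319+0.000j on G[0,3]
R9: Y=0.0002907+0.000j on G[1,3]
R10: Y=0.0006993+0.000j on G[3,0]
L2: Y=0.000-0.08442j on G[2,1]
R11: Y=0.6849+0.000j on G[2,0]
L3: Y=0.000-0.01220j on G[2,3]
V1: row V2−V3=1.4, i_V1 at 2,3
solve → V1=5.489+0.2572j, V2=1.640-0.2522j, V3=0.2398-0.2522j
aux → i_V1=-1.164+0.02462j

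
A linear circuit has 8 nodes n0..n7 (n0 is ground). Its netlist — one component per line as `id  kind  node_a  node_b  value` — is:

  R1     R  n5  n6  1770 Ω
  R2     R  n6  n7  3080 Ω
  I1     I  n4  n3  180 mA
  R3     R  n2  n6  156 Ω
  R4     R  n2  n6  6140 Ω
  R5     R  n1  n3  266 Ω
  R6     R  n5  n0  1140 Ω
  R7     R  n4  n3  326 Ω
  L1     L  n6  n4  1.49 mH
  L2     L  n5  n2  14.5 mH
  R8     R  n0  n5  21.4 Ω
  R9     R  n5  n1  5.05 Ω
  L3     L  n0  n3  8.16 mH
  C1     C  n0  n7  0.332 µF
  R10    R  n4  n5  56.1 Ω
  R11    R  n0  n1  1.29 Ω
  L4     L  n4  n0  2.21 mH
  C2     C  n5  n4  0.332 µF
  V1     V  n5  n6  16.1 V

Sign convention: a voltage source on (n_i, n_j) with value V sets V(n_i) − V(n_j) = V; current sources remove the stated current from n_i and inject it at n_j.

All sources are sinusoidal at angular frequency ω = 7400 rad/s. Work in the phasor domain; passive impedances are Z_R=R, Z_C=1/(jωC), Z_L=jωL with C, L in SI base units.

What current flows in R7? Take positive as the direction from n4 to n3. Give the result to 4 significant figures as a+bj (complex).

-0.04120-0.02759j A

Apply KCL at each of the 7 non-ground nodes and solve the resulting linear system.
Node n1: branches {R5, R9, R11} → V_1 = -0.03043-0.5349j
Node n2: branches {R3, R4, L2} → V_2 = -5.565-10.37j
Node n3: branches {I1, R5, R7, L3} → V_3 = 3.507+7.578j
Node n4: branches {I1, R7, L1, R10, L4, C2} → V_4 = -9.924-1.415j
Node n5: branches {R1, R6, L2, R8, R9, R10, C2, V1} → V_5 = -0.2167-2.783j
Node n6: branches {R1, R2, R3, R4, L1, V1} → V_6 = -16.32-2.783j
Node n7: branches {R2, C1} → V_7 = -0.6416+2.072j
Source currents: i(V1)=-0.2090+0.6281j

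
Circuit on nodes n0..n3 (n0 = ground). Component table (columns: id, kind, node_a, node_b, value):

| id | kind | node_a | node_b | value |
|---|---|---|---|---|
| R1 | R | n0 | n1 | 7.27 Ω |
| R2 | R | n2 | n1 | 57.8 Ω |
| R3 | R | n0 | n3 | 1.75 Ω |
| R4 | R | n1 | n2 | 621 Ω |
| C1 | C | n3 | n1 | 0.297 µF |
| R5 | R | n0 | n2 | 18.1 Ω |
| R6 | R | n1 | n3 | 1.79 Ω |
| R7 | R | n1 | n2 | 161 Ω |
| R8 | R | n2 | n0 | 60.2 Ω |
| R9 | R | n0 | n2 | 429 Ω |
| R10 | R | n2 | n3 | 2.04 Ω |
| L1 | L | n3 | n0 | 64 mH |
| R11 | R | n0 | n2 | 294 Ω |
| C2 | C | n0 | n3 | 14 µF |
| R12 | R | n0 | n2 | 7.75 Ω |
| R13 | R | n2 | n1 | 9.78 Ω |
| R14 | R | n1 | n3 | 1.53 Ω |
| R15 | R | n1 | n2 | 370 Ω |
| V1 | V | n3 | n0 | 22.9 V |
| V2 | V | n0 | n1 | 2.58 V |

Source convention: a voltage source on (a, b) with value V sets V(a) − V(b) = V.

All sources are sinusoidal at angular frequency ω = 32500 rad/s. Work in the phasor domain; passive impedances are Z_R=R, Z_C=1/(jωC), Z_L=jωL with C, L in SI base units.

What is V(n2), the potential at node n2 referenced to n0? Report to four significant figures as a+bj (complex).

Element admittances at ω=32500 rad/s:
  Y(R1) = 0.1376+0.000j S between n0,n1
  Y(R2) = 0.01730+0.000j S between n2,n1
  Y(R3) = 0.5714+0.000j S between n0,n3
  Y(R4) = 0.001610+0.000j S between n1,n2
  Y(C1) = 0.000+0.009653j S between n3,n1
  Y(R5) = 0.05525+0.000j S between n0,n2
  Y(R6) = 0.5587+0.000j S between n1,n3
  Y(R7) = 0.006211+0.000j S between n1,n2
  Y(R8) = 0.01661+0.000j S between n2,n0
  Y(R9) = 0.002331+0.000j S between n0,n2
  Y(R10) = 0.4902+0.000j S between n2,n3
  Y(L1) = 0.000-0.0004808j S between n3,n0
  Y(R11) = 0.003401+0.000j S between n0,n2
  Y(C2) = 0.000+0.4550j S between n0,n3
  Y(R12) = 0.1290+0.000j S between n0,n2
  Y(R13) = 0.1022+0.000j S between n2,n1
  Y(R14) = 0.6536+0.000j S between n1,n3
  Y(R15) = 0.002703+0.000j S between n1,n2
  V1: constraint V(n3)−V(n0) = 22.9
  V2: constraint V(n0)−V(n1) = 2.58
Assemble and solve the 5×5 MNA system:
  V(n1)=-2.580+0.000j  V(n2)=13.17+0.000j  V(n3)=22.90+0.000j
  i(V1)=-48.74-10.65j  i(V2)=-33.29-0.2459j

13.17+0.000j V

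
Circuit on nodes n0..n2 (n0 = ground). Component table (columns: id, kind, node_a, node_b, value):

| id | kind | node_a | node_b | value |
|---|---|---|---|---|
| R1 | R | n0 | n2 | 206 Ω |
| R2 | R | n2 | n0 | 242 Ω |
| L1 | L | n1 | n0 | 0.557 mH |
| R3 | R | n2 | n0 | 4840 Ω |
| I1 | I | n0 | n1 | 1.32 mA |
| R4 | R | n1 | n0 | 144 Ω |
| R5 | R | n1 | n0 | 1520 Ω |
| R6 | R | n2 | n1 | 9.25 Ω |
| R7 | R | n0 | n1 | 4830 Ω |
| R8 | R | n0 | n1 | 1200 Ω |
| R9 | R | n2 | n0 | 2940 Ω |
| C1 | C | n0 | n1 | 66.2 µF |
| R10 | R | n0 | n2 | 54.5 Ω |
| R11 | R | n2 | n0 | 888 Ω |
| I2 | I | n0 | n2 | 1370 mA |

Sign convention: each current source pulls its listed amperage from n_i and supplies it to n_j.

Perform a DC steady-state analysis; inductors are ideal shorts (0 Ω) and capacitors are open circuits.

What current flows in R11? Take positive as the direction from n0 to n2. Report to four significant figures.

-0.01125 A

Apply KCL at each of the 2 non-ground nodes and solve the resulting linear system.
Node n1: branches {L1, I1, R4, R5, R6, R7, R8, C1} → V_1 = 0.000
Node n2: branches {R1, R2, R3, R6, R9, R10, R11, I2} → V_2 = 9.992
Source currents: i(L1)=1.081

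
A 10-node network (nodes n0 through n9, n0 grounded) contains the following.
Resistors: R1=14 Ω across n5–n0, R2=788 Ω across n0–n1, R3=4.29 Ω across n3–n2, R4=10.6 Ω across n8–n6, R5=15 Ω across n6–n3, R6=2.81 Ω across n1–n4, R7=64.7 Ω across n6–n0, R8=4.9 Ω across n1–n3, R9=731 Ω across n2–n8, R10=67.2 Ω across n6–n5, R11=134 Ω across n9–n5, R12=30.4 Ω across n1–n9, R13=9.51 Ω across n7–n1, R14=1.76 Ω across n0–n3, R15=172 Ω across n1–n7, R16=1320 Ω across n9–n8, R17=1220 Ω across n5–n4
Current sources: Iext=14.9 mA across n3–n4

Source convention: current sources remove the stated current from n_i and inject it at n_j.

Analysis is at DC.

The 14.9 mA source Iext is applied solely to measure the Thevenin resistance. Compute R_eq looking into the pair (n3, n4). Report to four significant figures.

R_eq = 7.498 Ω

Element admittances at DC:
  Y(R1) = 0.07143 S between n5,n0
  Y(R2) = 0.001269 S between n0,n1
  Y(R3) = 0.2331 S between n3,n2
  Y(R4) = 0.09434 S between n8,n6
  Y(R5) = 0.06667 S between n6,n3
  Y(R6) = 0.3559 S between n1,n4
  Y(R7) = 0.01546 S between n6,n0
  Y(R8) = 0.2041 S between n1,n3
  Y(R9) = 0.001368 S between n2,n8
  Y(R10) = 0.01488 S between n6,n5
  Y(R11) = 0.007463 S between n9,n5
  Y(R12) = 0.03289 S between n1,n9
  Y(R13) = 0.1052 S between n7,n1
  Y(R14) = 0.5682 S between n0,n3
  Y(R15) = 0.005814 S between n1,n7
  Y(R16) = 0.0007576 S between n9,n8
  Y(R17) = 0.0008197 S between n5,n4
  Iext: injects 0.0149 A into n4 (from n3)
Assemble and solve the 9×9 MNA system:
  V(n1)=0.06922  V(n2)=-0.0008543  V(n3)=-0.0008656  V(n4)=0.1109  V(n5)=0.005514  V(n6)=0.0006559  V(n7)=0.06922  V(n8)=0.001072  V(n9)=0.05640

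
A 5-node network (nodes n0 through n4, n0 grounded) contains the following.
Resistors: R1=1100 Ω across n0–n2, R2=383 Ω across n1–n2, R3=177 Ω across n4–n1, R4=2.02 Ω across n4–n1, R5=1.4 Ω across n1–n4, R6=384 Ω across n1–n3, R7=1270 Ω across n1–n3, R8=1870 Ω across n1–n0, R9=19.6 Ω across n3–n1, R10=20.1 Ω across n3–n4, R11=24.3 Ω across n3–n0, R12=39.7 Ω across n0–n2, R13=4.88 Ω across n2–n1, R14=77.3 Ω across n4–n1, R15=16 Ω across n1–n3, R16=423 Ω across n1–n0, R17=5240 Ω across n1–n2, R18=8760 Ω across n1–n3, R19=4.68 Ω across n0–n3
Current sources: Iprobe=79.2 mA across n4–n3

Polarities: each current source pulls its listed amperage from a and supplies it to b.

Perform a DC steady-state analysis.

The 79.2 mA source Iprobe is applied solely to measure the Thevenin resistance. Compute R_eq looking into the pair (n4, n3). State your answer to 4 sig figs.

R_eq = 5.683 Ω

Apply KCL at each of the 4 non-ground nodes and solve the resulting linear system.
Node n1: branches {R2, R3, R4, R5, R6, R7, R8, R9, R13, R14, R15, R16, R17, R18} → V_1 = -0.3663
Node n2: branches {R1, R2, R12, R13, R17} → V_2 = -0.3254
Node n3: branches {R6, R7, R9, R10, R11, R15, R18, R19, Iprobe} → V_3 = 0.03749
Node n4: branches {R3, R4, R5, R10, R14, Iprobe} → V_4 = -0.4126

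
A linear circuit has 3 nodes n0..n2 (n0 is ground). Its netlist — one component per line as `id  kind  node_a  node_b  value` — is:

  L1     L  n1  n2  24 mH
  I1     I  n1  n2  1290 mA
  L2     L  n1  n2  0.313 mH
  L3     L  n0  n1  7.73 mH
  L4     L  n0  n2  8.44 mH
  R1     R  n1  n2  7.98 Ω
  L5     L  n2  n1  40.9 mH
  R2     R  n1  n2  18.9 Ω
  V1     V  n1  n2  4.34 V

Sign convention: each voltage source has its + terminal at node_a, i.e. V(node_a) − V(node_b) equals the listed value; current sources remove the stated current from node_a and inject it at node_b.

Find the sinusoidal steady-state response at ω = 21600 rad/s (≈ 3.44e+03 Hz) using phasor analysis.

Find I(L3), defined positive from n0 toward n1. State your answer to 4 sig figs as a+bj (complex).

0.000+0.01243j A

Element admittances at ω=21600 rad/s:
  Y(L1) = 0.000-0.001929j S between n1,n2
  I1: injects 1.29 A into n2 (from n1)
  Y(L2) = 0.000-0.1479j S between n1,n2
  Y(L3) = 0.000-0.005989j S between n0,n1
  Y(L4) = 0.000-0.005485j S between n0,n2
  Y(R1) = 0.1253+0.000j S between n1,n2
  Y(L5) = 0.000-0.001132j S between n2,n1
  Y(R2) = 0.05291+0.000j S between n1,n2
  V1: constraint V(n1)−V(n2) = 4.34
Assemble and solve the 3×3 MNA system:
  V(n1)=2.075+0.000j  V(n2)=-2.265+0.000j
  i(V1)=-2.063+0.6676j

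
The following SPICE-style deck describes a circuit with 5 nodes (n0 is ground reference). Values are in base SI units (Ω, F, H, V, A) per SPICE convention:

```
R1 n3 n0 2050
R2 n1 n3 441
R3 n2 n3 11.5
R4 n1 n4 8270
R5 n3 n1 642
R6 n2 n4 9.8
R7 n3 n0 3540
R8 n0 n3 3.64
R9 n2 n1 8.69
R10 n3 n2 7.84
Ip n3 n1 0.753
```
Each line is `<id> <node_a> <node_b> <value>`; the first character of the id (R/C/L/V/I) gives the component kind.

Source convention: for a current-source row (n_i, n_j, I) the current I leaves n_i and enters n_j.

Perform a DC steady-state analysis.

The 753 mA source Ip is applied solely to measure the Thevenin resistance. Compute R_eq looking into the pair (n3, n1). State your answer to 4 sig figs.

MNA unknowns: 4 node voltages V₁..V_4
R1: Y=0.0004878 on G[3,0]
R2: Y=0.002268 on G[1,3]
R3: Y=0.08696 on G[2,3]
R4: Y=0.0001209 on G[1,4]
R5: Y=0.001558 on G[3,1]
R6: Y=0.1020 on G[2,4]
R7: Y=0.0002825 on G[3,0]
R8: Y=0.2747 on G[0,3]
R9: Y=0.1151 on G[2,1]
R10: Y=0.1276 on G[3,2]
Ip: z[3]−=0.753, z[1]+=0.753
solve → V1=9.559, V2=3.340, V3=0.000, V4=3.347

R_eq = 12.69 Ω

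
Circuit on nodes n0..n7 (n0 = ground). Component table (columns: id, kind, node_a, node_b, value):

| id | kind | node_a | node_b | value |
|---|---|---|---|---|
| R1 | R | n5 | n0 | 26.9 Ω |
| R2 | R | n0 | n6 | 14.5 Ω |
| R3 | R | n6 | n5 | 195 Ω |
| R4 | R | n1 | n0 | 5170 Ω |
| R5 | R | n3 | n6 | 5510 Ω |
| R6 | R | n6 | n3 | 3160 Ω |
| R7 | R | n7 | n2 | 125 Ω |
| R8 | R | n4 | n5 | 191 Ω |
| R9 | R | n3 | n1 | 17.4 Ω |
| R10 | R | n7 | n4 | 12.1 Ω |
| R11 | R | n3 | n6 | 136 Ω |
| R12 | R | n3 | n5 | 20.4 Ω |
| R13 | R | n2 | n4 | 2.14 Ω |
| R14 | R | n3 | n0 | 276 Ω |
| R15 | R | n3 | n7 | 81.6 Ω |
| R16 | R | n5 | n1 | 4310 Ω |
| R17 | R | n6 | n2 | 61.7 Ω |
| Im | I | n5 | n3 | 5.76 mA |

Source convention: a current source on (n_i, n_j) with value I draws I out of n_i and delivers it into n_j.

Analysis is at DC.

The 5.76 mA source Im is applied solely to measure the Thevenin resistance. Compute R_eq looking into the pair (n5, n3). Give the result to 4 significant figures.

R_eq = 15.95 Ω

MNA unknowns: 7 node voltages V₁..V_7
R1: Y=0.03717 on G[5,0]
R2: Y=0.06897 on G[0,6]
R3: Y=0.005128 on G[6,5]
R4: Y=0.0001934 on G[1,0]
R5: Y=0.0001815 on G[3,6]
R6: Y=0.0003165 on G[6,3]
R7: Y=0.008000 on G[7,2]
R8: Y=0.005236 on G[4,5]
R9: Y=0.05747 on G[3,1]
R10: Y=0.08264 on G[7,4]
R11: Y=0.007353 on G[3,6]
R12: Y=0.04902 on G[3,5]
R13: Y=0.4673 on G[2,4]
R14: Y=0.003623 on G[3,0]
R15: Y=0.01225 on G[3,7]
R16: Y=0.0002320 on G[5,1]
R17: Y=0.01621 on G[6,2]
Im: z[5]−=0.00576, z[3]+=0.00576
solve → V1=0.06881, V2=0.02355, V3=0.06941, V4=0.02398, V5=-0.02246, V6=0.008267, V7=0.02936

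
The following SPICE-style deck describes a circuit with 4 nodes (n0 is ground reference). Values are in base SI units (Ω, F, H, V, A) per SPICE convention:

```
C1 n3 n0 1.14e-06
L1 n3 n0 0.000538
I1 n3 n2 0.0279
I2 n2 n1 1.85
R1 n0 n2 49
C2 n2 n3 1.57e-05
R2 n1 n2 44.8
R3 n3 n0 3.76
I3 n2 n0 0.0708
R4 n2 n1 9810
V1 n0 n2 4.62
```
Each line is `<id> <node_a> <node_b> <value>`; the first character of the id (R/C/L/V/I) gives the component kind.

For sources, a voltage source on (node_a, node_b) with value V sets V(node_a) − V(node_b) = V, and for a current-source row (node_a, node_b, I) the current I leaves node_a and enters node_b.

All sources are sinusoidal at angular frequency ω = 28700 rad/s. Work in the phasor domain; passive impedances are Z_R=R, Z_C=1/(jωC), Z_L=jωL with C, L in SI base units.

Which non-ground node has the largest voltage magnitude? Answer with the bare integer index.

Element admittances at ω=28700 rad/s:
  Y(C1) = 0.000+0.03272j S between n3,n0
  Y(L1) = 0.000-0.06476j S between n3,n0
  I1: injects 0.0279 A into n2 (from n3)
  I2: injects 1.85 A into n1 (from n2)
  Y(R1) = 0.02041+0.000j S between n0,n2
  Y(C2) = 0.000+0.4506j S between n2,n3
  Y(R2) = 0.02232+0.000j S between n1,n2
  Y(R3) = 0.2660+0.000j S between n3,n0
  I3: injects 0.0708 A into n0 (from n2)
  Y(R4) = 0.0001019+0.000j S between n2,n1
  V1: constraint V(n0)−V(n2) = 4.62
Assemble and solve the 4×4 MNA system:
  V(n1)=77.88+0.000j  V(n2)=-4.620+0.000j  V(n3)=-3.573-2.204j
  i(V1)=-1.044-0.4716j

1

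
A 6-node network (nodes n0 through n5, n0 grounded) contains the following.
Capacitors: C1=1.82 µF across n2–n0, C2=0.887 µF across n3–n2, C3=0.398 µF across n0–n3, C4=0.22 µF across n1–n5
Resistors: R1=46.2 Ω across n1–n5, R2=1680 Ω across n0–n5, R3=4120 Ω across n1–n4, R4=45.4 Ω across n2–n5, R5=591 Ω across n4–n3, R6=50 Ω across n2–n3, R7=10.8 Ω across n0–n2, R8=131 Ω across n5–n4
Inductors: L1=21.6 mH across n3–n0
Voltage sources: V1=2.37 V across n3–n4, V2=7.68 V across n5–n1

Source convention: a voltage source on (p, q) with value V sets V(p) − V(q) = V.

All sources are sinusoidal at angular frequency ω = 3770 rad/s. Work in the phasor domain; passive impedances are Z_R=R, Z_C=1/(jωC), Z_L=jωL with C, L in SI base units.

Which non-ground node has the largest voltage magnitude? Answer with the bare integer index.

Apply KCL at each of the 5 non-ground nodes and solve the resulting linear system.
Node n1: branches {R1, R3, C4, V2} → V_1 = -8.133+0.07821j
Node n2: branches {C1, R4, C2, R6, R7} → V_2 = -0.01284+0.04880j
Node n3: branches {L1, C2, R5, C3, R6, V1} → V_3 = 0.4153+0.1664j
Node n4: branches {R3, R5, R8, V1} → V_4 = -1.955+0.1664j
Node n5: branches {R1, R2, R4, R8, C4, V2} → V_5 = -0.4530+0.07821j
Source currents: i(V1)=-0.01397+0.0006943j, i(V2)=-0.1677-0.006391j

1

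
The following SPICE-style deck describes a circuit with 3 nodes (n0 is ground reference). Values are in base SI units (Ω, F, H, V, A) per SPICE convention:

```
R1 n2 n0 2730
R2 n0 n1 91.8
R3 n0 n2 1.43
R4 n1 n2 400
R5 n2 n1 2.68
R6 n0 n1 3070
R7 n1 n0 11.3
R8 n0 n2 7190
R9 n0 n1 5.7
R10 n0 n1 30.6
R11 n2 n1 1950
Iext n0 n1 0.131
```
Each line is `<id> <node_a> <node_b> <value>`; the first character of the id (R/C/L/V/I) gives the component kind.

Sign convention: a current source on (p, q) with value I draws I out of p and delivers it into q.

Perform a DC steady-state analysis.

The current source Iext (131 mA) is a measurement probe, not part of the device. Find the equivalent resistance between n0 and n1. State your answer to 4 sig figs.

R_eq = 1.810 Ω

Apply KCL at each of the 2 non-ground nodes and solve the resulting linear system.
Node n1: branches {R2, R4, R5, R6, R7, R9, R10, R11, Iext} → V_1 = 0.2371
Node n2: branches {R1, R3, R4, R5, R8, R11} → V_2 = 0.08289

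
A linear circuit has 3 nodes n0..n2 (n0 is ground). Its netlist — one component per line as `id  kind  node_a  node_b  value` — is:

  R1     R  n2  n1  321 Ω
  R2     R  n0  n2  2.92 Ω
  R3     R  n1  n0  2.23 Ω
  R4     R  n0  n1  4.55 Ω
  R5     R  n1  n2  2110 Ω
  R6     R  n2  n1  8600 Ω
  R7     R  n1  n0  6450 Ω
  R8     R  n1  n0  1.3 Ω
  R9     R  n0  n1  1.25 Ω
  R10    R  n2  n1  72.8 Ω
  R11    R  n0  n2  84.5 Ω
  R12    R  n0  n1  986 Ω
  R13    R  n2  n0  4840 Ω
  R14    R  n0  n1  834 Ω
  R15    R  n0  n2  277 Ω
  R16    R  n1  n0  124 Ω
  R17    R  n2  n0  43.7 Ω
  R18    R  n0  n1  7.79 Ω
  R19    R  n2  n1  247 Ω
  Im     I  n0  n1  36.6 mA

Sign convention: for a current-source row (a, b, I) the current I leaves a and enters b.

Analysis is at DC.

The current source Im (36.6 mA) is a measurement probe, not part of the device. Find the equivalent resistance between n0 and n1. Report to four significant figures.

Apply KCL at each of the 2 non-ground nodes and solve the resulting linear system.
Node n1: branches {R1, R3, R4, R5, R6, R7, R8, R9, R10, R12, R14, R16, R18, R19, Im} → V_1 = 0.01527
Node n2: branches {R1, R2, R5, R6, R10, R11, R13, R15, R17, R19} → V_2 = 0.0008154

R_eq = 0.4173 Ω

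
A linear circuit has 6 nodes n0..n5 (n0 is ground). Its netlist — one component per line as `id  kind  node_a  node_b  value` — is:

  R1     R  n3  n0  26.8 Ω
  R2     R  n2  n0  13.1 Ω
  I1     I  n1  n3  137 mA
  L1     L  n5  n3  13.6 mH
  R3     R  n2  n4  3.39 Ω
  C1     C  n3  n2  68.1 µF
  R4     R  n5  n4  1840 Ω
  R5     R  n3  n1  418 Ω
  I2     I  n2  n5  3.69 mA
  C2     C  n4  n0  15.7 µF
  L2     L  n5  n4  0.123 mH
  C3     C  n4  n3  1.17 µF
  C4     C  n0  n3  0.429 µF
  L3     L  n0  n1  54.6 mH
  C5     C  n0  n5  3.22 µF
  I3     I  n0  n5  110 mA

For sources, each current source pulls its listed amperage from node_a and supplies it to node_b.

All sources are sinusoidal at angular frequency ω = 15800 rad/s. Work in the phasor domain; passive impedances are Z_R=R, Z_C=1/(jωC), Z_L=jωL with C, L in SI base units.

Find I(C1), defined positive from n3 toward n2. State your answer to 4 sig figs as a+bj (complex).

Apply KCL at each of the 5 non-ground nodes and solve the resulting linear system.
Node n1: branches {I1, R5, L3} → V_1 = -46.17-22.86j
Node n2: branches {R2, R3, C1, I2} → V_2 = 0.05190-0.4640j
Node n3: branches {R1, I1, L1, C1, R5, C3, C4} → V_3 = 0.01863-0.4855j
Node n4: branches {R3, R4, C2, L2, C3} → V_4 = -0.0004362-0.4627j
Node n5: branches {L1, R4, I2, L2, C5, I3} → V_5 = -7.099e-05-0.2705j

0.02309-0.03580j A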